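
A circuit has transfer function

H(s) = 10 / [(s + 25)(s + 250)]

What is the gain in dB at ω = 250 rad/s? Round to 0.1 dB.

At s = jω = j250:
pole (s+25): 25 + j250 → |·| = √(25²+250²) = √63125 ≈ 251.25, ∠ = arctan(250/25) ≈ 84.29°
pole (s+250): 250 + j250 → |·| = √(250²+250²) = √125000 ≈ 353.55, ∠ = arctan(250/250) ≈ 45.00°
|H| = 10 / 88829 ≈ 0.00011258
Gain = 20 log₁₀(0.00011258) ≈ -78.97 dB

-79.0 dB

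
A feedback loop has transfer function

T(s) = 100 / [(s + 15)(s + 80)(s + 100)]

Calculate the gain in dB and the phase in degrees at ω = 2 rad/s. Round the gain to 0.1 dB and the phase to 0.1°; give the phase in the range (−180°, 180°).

At s = jω = j2:
pole (s+15): 15 + j2 → |·| = √(15²+2²) = √229 ≈ 15.133, ∠ = arctan(2/15) ≈ 7.59°
pole (s+80): 80 + j2 → |·| = √(80²+2²) = √6404 ≈ 80.025, ∠ = arctan(2/80) ≈ 1.43°
pole (s+100): 100 + j2 → |·| = √(100²+2²) = √10004 ≈ 100.02, ∠ = arctan(2/100) ≈ 1.15°
|T| = 100 / 1.2113e+05 ≈ 0.00082556
Gain = 20 log₁₀(0.00082556) ≈ -61.67 dB
∠T = 0.00° − 10.17° = -10.17°

-61.7 dB, -10.2°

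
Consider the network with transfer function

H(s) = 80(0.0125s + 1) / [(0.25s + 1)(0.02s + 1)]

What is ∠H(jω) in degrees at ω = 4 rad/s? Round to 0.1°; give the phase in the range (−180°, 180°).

At ω = 4 rad/s:
zero (1 + j4·0.0125) = 1 + j0.05 → |·| ≈ 1.0012, ∠ ≈ 2.86°
pole (1 + j4·0.25) = 1 + j1 → |·| ≈ 1.4142, ∠ ≈ 45.00°
pole (1 + j4·0.02) = 1 + j0.08 → |·| ≈ 1.0032, ∠ ≈ 4.57°
∠H = (2.86°) − (45.00° + 4.57°) = -46.71°

-46.7°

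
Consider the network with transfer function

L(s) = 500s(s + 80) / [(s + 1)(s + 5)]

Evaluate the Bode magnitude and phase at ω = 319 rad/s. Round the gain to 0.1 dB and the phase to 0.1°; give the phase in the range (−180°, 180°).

At s = jω = j319:
zero (s+80): 80 + j319 → |·| = √(80²+319²) = √108161 ≈ 328.88, ∠ = arctan(319/80) ≈ 75.92°
zero at origin: s = j319 → |·| = 319, ∠ = 90.00°
pole (s+1): 1 + j319 → |·| = √(1²+319²) = √101762 ≈ 319, ∠ = arctan(319/1) ≈ 89.82°
pole (s+5): 5 + j319 → |·| = √(5²+319²) = √101786 ≈ 319.04, ∠ = arctan(319/5) ≈ 89.10°
|L| = 500 · 1.0491e+05 / 1.0177e+05 ≈ 515.43
Gain = 20 log₁₀(515.43) ≈ 54.24 dB
∠L = 165.92° − 178.92° = -13.00°

54.2 dB, -13.0°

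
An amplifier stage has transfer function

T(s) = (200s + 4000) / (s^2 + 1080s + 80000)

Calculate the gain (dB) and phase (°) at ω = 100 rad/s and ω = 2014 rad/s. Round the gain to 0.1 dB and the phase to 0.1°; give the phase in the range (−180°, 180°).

Substitute s = j100:
Numerator: 200(j100) + 4000 = 4000 + j20000
Denominator: (j100)^2 + 1080(j100) + 80000 = 70000 + j108000
|N| = √(4000² + 20000²) ≈ 20396, ∠N ≈ 78.69°
|D| = √(70000² + 108000²) ≈ 1.287e+05, ∠D ≈ 57.05°
|T| = 20396 / 1.287e+05 ≈ 0.15848
Gain = 20 log₁₀(0.15848) ≈ -16.00 dB
∠T = 78.69° − 57.05° = 21.64°

Substitute s = j2014:
Numerator: 200(j2014) + 4000 = 4000 + j402800
Denominator: (j2014)^2 + 1080(j2014) + 80000 = -3976196 + j2175120
|N| = √(4000² + 402800²) ≈ 4.0282e+05, ∠N ≈ 89.43°
|D| = √(3976196² + 2175120²) ≈ 4.5322e+06, ∠D ≈ 151.32°
|T| = 4.0282e+05 / 4.5322e+06 ≈ 0.08888
Gain = 20 log₁₀(0.08888) ≈ -21.02 dB
∠T = 89.43° − 151.32° = -61.89°

ω = 100: -16.0 dB, 21.6°; ω = 2014: -21.0 dB, -61.9°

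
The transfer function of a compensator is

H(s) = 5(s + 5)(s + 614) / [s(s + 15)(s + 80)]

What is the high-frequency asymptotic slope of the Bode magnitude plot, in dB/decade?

-20 dB/decade

Each pole contributes −20 dB/decade at high frequency; each zero contributes +20 dB/decade.
Net: 2 zero(s) − 3 pole(s) → -20 dB/decade.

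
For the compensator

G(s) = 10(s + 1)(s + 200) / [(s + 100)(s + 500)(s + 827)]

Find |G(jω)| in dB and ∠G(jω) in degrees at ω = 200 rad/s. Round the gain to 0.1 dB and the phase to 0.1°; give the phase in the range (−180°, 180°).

-45.2 dB, 35.9°

At s = jω = j200:
zero (s+1): 1 + j200 → |·| = √(1²+200²) = √40001 ≈ 200, ∠ = arctan(200/1) ≈ 89.71°
zero (s+200): 200 + j200 → |·| = √(200²+200²) = √80000 ≈ 282.84, ∠ = arctan(200/200) ≈ 45.00°
pole (s+100): 100 + j200 → |·| = √(100²+200²) = √50000 ≈ 223.61, ∠ = arctan(200/100) ≈ 63.43°
pole (s+500): 500 + j200 → |·| = √(500²+200²) = √290000 ≈ 538.52, ∠ = arctan(200/500) ≈ 21.80°
pole (s+827): 827 + j200 → |·| = √(827²+200²) = √723929 ≈ 850.84, ∠ = arctan(200/827) ≈ 13.60°
|G| = 10 · 56568 / 1.0246e+08 ≈ 0.005521
Gain = 20 log₁₀(0.005521) ≈ -45.16 dB
∠G = 134.71° − 98.83° = 35.88°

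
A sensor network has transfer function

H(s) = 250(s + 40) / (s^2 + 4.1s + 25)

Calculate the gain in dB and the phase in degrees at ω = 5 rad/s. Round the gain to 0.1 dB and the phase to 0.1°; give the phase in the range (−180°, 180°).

At s = jω = j5:
zero (s+40): 40 + j5 → |·| = √(40²+5²) = √1625 ≈ 40.311, ∠ = arctan(5/40) ≈ 7.13°
quadratic: (j5)² + 4.1·j5 + 25 = 0 + j20.5 → |·| ≈ 20.5, ∠ ≈ 90.00°
|H| = 250 · 40.311 / 20.5 ≈ 491.6
Gain = 20 log₁₀(491.6) ≈ 53.83 dB
∠H = 7.13° − 90.00° = -82.87°

53.8 dB, -82.9°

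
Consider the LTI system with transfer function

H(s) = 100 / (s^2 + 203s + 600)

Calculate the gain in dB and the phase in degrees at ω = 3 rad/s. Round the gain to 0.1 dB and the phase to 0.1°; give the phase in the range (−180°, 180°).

-18.6 dB, -45.9°

Substitute s = j3:
Numerator: 100 = 100 + j0
Denominator: (j3)^2 + 203(j3) + 600 = 591 + j609
|N| = √(100² + 0²) ≈ 100, ∠N ≈ 0.00°
|D| = √(591² + 609²) ≈ 848.62, ∠D ≈ 45.86°
|H| = 100 / 848.62 ≈ 0.11784
Gain = 20 log₁₀(0.11784) ≈ -18.57 dB
∠H = 0.00° − 45.86° = -45.86°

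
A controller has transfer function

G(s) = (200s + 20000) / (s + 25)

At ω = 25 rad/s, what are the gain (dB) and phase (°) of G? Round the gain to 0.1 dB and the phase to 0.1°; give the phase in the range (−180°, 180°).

Substitute s = j25:
Numerator: 200(j25) + 20000 = 20000 + j5000
Denominator: (j25) + 25 = 25 + j25
|N| = √(20000² + 5000²) ≈ 20616, ∠N ≈ 14.04°
|D| = √(25² + 25²) ≈ 35.355, ∠D ≈ 45.00°
|G| = 20616 / 35.355 ≈ 583.11
Gain = 20 log₁₀(583.11) ≈ 55.32 dB
∠G = 14.04° − 45.00° = -30.96°

55.3 dB, -31.0°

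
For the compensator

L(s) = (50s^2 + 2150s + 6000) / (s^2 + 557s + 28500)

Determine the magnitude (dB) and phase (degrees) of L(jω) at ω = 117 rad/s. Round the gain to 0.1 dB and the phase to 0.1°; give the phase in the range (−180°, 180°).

20.7 dB, 82.5°

Substitute s = j117:
Numerator: 50(j117)^2 + 2150(j117) + 6000 = -678450 + j251550
Denominator: (j117)^2 + 557(j117) + 28500 = 14811 + j65169
|N| = √(678450² + 251550²) ≈ 7.2358e+05, ∠N ≈ 159.66°
|D| = √(14811² + 65169²) ≈ 66831, ∠D ≈ 77.20°
|L| = 7.2358e+05 / 66831 ≈ 10.827
Gain = 20 log₁₀(10.827) ≈ 20.69 dB
∠L = 159.66° − 77.20° = 82.46°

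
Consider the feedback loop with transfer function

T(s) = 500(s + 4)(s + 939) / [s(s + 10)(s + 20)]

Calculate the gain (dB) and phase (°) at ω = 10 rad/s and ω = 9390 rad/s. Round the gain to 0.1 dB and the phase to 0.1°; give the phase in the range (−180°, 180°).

ω = 10: 64.1 dB, -92.8°; ω = 9390: -25.4 dB, -95.6°

At s = jω = j10:
zero (s+4): 4 + j10 → |·| = √(4²+10²) = √116 ≈ 10.77, ∠ = arctan(10/4) ≈ 68.20°
zero (s+939): 939 + j10 → |·| = √(939²+10²) = √881821 ≈ 939.05, ∠ = arctan(10/939) ≈ 0.61°
pole (s+10): 10 + j10 → |·| = √(10²+10²) = √200 ≈ 14.142, ∠ = arctan(10/10) ≈ 45.00°
pole (s+20): 20 + j10 → |·| = √(20²+10²) = √500 ≈ 22.361, ∠ = arctan(10/20) ≈ 26.57°
pole at origin: |s| = 10, ∠ = 90.00° (in denominator)
|T| = 500 · 10114 / 3162.3 ≈ 1599.2
Gain = 20 log₁₀(1599.2) ≈ 64.08 dB
∠T = 68.81° − 161.57° = -92.76°

At s = jω = j9390:
zero (s+4): 4 + j9390 → |·| = √(4²+9390²) = √88172116 ≈ 9390, ∠ = arctan(9390/4) ≈ 89.98°
zero (s+939): 939 + j9390 → |·| = √(939²+9390²) = √89053821 ≈ 9436.8, ∠ = arctan(9390/939) ≈ 84.29°
pole (s+10): 10 + j9390 → |·| = √(10²+9390²) = √88172200 ≈ 9390, ∠ = arctan(9390/10) ≈ 89.94°
pole (s+20): 20 + j9390 → |·| = √(20²+9390²) = √88172500 ≈ 9390, ∠ = arctan(9390/20) ≈ 89.88°
pole at origin: |s| = 9390, ∠ = 90.00° (in denominator)
|T| = 500 · 8.8612e+07 / 8.2794e+11 ≈ 0.053514
Gain = 20 log₁₀(0.053514) ≈ -25.43 dB
∠T = 174.27° − 269.82° = -95.55°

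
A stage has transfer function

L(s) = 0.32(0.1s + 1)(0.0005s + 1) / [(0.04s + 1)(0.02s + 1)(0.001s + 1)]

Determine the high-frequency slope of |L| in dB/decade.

-20 dB/decade

Each pole contributes −20 dB/decade at high frequency; each zero contributes +20 dB/decade.
Net: 2 zero(s) − 3 pole(s) → -20 dB/decade.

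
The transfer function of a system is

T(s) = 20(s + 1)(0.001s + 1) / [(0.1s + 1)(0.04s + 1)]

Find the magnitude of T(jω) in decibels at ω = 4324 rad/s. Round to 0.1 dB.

14.2 dB

At ω = 4324 rad/s:
zero (1 + j4324·1) = 1 + j4324 → |·| ≈ 4324, ∠ ≈ 89.99°
zero (1 + j4324·0.001) = 1 + j4.324 → |·| ≈ 4.4381, ∠ ≈ 76.98°
pole (1 + j4324·0.1) = 1 + j432.4 → |·| ≈ 432.4, ∠ ≈ 89.87°
pole (1 + j4324·0.04) = 1 + j172.96 → |·| ≈ 172.96, ∠ ≈ 89.67°
|T| = 20 · 4324 · 4.4381 / (432.4 · 172.96) ≈ 5.1319
Gain = 20 log₁₀(5.1319) ≈ 14.21 dB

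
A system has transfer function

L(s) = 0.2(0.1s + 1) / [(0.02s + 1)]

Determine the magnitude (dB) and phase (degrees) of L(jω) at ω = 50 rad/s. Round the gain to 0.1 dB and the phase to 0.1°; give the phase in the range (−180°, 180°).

-2.8 dB, 33.7°

At ω = 50 rad/s:
zero (1 + j50·0.1) = 1 + j5 → |·| ≈ 5.099, ∠ ≈ 78.69°
pole (1 + j50·0.02) = 1 + j1 → |·| ≈ 1.4142, ∠ ≈ 45.00°
|L| = 0.2 · 5.099 / (1.4142) ≈ 0.72111
Gain = 20 log₁₀(0.72111) ≈ -2.84 dB
∠L = (78.69°) − (45.00°) = 33.69°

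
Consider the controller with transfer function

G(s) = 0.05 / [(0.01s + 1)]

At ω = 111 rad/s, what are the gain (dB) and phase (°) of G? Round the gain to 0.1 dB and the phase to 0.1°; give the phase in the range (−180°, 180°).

At ω = 111 rad/s:
pole (1 + j111·0.01) = 1 + j1.11 → |·| ≈ 1.494, ∠ ≈ 47.98°
|G| = 0.05 · 1 / (1.494) ≈ 0.033467
Gain = 20 log₁₀(0.033467) ≈ -29.51 dB
∠G = (0°) − (47.98°) = -47.98°

-29.5 dB, -48.0°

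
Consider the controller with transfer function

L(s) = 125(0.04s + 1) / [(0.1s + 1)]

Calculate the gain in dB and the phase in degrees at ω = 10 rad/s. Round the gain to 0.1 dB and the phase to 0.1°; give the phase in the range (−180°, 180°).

39.6 dB, -23.2°

At ω = 10 rad/s:
zero (1 + j10·0.04) = 1 + j0.4 → |·| ≈ 1.077, ∠ ≈ 21.80°
pole (1 + j10·0.1) = 1 + j1 → |·| ≈ 1.4142, ∠ ≈ 45.00°
|L| = 125 · 1.077 / (1.4142) ≈ 95.195
Gain = 20 log₁₀(95.195) ≈ 39.57 dB
∠L = (21.80°) − (45.00°) = -23.20°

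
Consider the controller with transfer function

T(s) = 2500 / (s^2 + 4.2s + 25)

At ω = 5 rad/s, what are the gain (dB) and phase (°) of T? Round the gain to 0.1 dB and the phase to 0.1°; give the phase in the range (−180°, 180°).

41.5 dB, -90.0°

At s = jω = j5:
quadratic: (j5)² + 4.2·j5 + 25 = 0 + j21 → |·| ≈ 21, ∠ ≈ 90.00°
|T| = 2500 / 21 ≈ 119.05
Gain = 20 log₁₀(119.05) ≈ 41.51 dB
∠T = 0.00° − 90.00° = -90.00°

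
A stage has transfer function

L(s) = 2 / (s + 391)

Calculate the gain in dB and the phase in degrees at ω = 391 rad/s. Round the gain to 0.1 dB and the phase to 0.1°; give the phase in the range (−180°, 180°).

-48.8 dB, -45.0°

At s = jω = j391:
pole (s+391): 391 + j391 → |·| = √(391²+391²) = √305762 ≈ 552.96, ∠ = arctan(391/391) ≈ 45.00°
|L| = 2 / 552.96 ≈ 0.0036169
Gain = 20 log₁₀(0.0036169) ≈ -48.83 dB
∠L = 0.00° − 45.00° = -45.00°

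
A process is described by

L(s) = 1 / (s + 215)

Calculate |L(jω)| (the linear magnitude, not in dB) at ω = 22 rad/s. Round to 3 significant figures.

0.00463

At s = jω = j22:
pole (s+215): 215 + j22 → |·| = √(215²+22²) = √46709 ≈ 216.12, ∠ = arctan(22/215) ≈ 5.84°
|L| = 1 / 216.12 ≈ 0.0046271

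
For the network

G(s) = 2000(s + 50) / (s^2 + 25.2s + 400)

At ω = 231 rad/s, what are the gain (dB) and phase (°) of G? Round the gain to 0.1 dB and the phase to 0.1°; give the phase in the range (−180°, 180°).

19.0 dB, -95.9°

At s = jω = j231:
zero (s+50): 50 + j231 → |·| = √(50²+231²) = √55861 ≈ 236.35, ∠ = arctan(231/50) ≈ 77.79°
quadratic: (j231)² + 25.2·j231 + 400 = -52961 + j5821.2 → |·| ≈ 53280, ∠ ≈ 173.73°
|G| = 2000 · 236.35 / 53280 ≈ 8.872
Gain = 20 log₁₀(8.872) ≈ 18.96 dB
∠G = 77.79° − 173.73° = -95.94°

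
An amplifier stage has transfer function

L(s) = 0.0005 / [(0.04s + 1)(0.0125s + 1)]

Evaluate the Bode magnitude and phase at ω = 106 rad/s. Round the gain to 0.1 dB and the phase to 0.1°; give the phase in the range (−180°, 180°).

-83.2 dB, -129.7°

At ω = 106 rad/s:
pole (1 + j106·0.04) = 1 + j4.24 → |·| ≈ 4.3563, ∠ ≈ 76.73°
pole (1 + j106·0.0125) = 1 + j1.325 → |·| ≈ 1.66, ∠ ≈ 52.96°
|L| = 0.0005 · 1 / (4.3563 · 1.66) ≈ 6.9142e-05
Gain = 20 log₁₀(6.9142e-05) ≈ -83.21 dB
∠L = (0°) − (76.73° + 52.96°) = -129.69°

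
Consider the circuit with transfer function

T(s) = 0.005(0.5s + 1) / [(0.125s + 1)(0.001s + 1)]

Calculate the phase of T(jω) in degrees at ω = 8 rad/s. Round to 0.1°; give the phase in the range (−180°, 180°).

30.5°

At ω = 8 rad/s:
zero (1 + j8·0.5) = 1 + j4 → |·| ≈ 4.1231, ∠ ≈ 75.96°
pole (1 + j8·0.125) = 1 + j1 → |·| ≈ 1.4142, ∠ ≈ 45.00°
pole (1 + j8·0.001) = 1 + j0.008 → |·| ≈ 1, ∠ ≈ 0.46°
∠T = (75.96°) − (45.00° + 0.46°) = 30.50°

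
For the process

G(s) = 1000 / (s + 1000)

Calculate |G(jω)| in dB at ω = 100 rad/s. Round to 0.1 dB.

At s = jω = j100:
pole (s+1000): 1000 + j100 → |·| = √(1000²+100²) = √1010000 ≈ 1005, ∠ = arctan(100/1000) ≈ 5.71°
|G| = 1000 / 1005 ≈ 0.99502
Gain = 20 log₁₀(0.99502) ≈ -0.04 dB

-0.0 dB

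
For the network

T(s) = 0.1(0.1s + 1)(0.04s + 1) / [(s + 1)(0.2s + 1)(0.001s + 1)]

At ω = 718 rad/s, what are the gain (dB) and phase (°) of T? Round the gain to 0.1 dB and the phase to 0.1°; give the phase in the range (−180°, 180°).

-55.8 dB, -38.0°

At ω = 718 rad/s:
zero (1 + j718·0.1) = 1 + j71.8 → |·| ≈ 71.807, ∠ ≈ 89.20°
zero (1 + j718·0.04) = 1 + j28.72 → |·| ≈ 28.737, ∠ ≈ 88.01°
pole (1 + j718·1) = 1 + j718 → |·| ≈ 718, ∠ ≈ 89.92°
pole (1 + j718·0.2) = 1 + j143.6 → |·| ≈ 143.6, ∠ ≈ 89.60°
pole (1 + j718·0.001) = 1 + j0.718 → |·| ≈ 1.2311, ∠ ≈ 35.68°
|T| = 0.1 · 71.807 · 28.737 / (718 · 143.6 · 1.2311) ≈ 0.0016257
Gain = 20 log₁₀(0.0016257) ≈ -55.78 dB
∠T = (89.20° + 88.01°) − (89.92° + 89.60° + 35.68°) = -37.99°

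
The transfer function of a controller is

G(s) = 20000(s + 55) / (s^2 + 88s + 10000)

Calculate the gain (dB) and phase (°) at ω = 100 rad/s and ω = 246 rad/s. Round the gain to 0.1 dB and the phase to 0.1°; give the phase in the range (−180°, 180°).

ω = 100: 48.3 dB, -28.8°; ω = 246: 39.3 dB, -79.4°

At s = jω = j100:
zero (s+55): 55 + j100 → |·| = √(55²+100²) = √13025 ≈ 114.13, ∠ = arctan(100/55) ≈ 61.19°
quadratic: (j100)² + 88·j100 + 10000 = 0 + j8800 → |·| ≈ 8800, ∠ ≈ 90.00°
|G| = 20000 · 114.13 / 8800 ≈ 259.39
Gain = 20 log₁₀(259.39) ≈ 48.28 dB
∠G = 61.19° − 90.00° = -28.81°

At s = jω = j246:
zero (s+55): 55 + j246 → |·| = √(55²+246²) = √63541 ≈ 252.07, ∠ = arctan(246/55) ≈ 77.40°
quadratic: (j246)² + 88·j246 + 10000 = -50516 + j21648 → |·| ≈ 54959, ∠ ≈ 156.80°
|G| = 20000 · 252.07 / 54959 ≈ 91.73
Gain = 20 log₁₀(91.73) ≈ 39.25 dB
∠G = 77.40° − 156.80° = -79.40°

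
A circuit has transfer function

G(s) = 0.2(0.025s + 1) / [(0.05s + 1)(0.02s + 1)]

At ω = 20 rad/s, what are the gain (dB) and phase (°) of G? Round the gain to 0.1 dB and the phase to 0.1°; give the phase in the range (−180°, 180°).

At ω = 20 rad/s:
zero (1 + j20·0.025) = 1 + j0.5 → |·| ≈ 1.118, ∠ ≈ 26.57°
pole (1 + j20·0.05) = 1 + j1 → |·| ≈ 1.4142, ∠ ≈ 45.00°
pole (1 + j20·0.02) = 1 + j0.4 → |·| ≈ 1.077, ∠ ≈ 21.80°
|G| = 0.2 · 1.118 / (1.4142 · 1.077) ≈ 0.14681
Gain = 20 log₁₀(0.14681) ≈ -16.66 dB
∠G = (26.57°) − (45.00° + 21.80°) = -40.23°

-16.7 dB, -40.2°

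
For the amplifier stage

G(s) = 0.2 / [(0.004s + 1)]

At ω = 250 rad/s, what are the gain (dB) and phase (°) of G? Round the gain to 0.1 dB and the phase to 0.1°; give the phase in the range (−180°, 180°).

-17.0 dB, -45.0°

At ω = 250 rad/s:
pole (1 + j250·0.004) = 1 + j1 → |·| ≈ 1.4142, ∠ ≈ 45.00°
|G| = 0.2 · 1 / (1.4142) ≈ 0.14142
Gain = 20 log₁₀(0.14142) ≈ -16.99 dB
∠G = (0°) − (45.00°) = -45.00°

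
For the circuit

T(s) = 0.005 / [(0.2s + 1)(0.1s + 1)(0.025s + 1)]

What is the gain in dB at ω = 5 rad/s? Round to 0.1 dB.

At ω = 5 rad/s:
pole (1 + j5·0.2) = 1 + j1 → |·| ≈ 1.4142, ∠ ≈ 45.00°
pole (1 + j5·0.1) = 1 + j0.5 → |·| ≈ 1.118, ∠ ≈ 26.57°
pole (1 + j5·0.025) = 1 + j0.125 → |·| ≈ 1.0078, ∠ ≈ 7.13°
|T| = 0.005 · 1 / (1.4142 · 1.118 · 1.0078) ≈ 0.0031379
Gain = 20 log₁₀(0.0031379) ≈ -50.07 dB

-50.1 dB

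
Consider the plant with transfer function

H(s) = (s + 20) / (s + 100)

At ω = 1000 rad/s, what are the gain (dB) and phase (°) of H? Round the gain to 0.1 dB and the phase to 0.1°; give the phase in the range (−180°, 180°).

At s = jω = j1000:
zero (s+20): 20 + j1000 → |·| = √(20²+1000²) = √1000400 ≈ 1000.2, ∠ = arctan(1000/20) ≈ 88.85°
pole (s+100): 100 + j1000 → |·| = √(100²+1000²) = √1010000 ≈ 1005, ∠ = arctan(1000/100) ≈ 84.29°
|H| = 1 · 1000.2 / 1005 ≈ 0.99522
Gain = 20 log₁₀(0.99522) ≈ -0.04 dB
∠H = 88.85° − 84.29° = 4.56°

-0.0 dB, 4.6°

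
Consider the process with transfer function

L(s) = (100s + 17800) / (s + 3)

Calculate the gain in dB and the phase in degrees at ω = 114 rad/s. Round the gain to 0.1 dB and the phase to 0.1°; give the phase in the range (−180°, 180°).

Substitute s = j114:
Numerator: 100(j114) + 17800 = 17800 + j11400
Denominator: (j114) + 3 = 3 + j114
|N| = √(17800² + 11400²) ≈ 21138, ∠N ≈ 32.64°
|D| = √(3² + 114²) ≈ 114.04, ∠D ≈ 88.49°
|L| = 21138 / 114.04 ≈ 185.36
Gain = 20 log₁₀(185.36) ≈ 45.36 dB
∠L = 32.64° − 88.49° = -55.85°

45.4 dB, -55.9°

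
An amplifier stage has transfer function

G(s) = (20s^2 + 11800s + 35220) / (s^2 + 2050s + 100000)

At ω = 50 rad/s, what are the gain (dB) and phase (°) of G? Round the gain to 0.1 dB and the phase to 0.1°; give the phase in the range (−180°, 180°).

12.4 dB, 45.0°

Substitute s = j50:
Numerator: 20(j50)^2 + 11800(j50) + 35220 = -14780 + j590000
Denominator: (j50)^2 + 2050(j50) + 100000 = 97500 + j102500
|N| = √(14780² + 590000²) ≈ 5.9019e+05, ∠N ≈ 91.44°
|D| = √(97500² + 102500²) ≈ 1.4147e+05, ∠D ≈ 46.43°
|G| = 5.9019e+05 / 1.4147e+05 ≈ 4.1718
Gain = 20 log₁₀(4.1718) ≈ 12.41 dB
∠G = 91.44° − 46.43° = 45.01°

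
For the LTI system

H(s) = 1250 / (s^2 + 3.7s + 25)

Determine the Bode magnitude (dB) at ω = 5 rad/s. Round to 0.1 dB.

At s = jω = j5:
quadratic: (j5)² + 3.7·j5 + 25 = 0 + j18.5 → |·| ≈ 18.5, ∠ ≈ 90.00°
|H| = 1250 / 18.5 ≈ 67.568
Gain = 20 log₁₀(67.568) ≈ 36.59 dB

36.6 dB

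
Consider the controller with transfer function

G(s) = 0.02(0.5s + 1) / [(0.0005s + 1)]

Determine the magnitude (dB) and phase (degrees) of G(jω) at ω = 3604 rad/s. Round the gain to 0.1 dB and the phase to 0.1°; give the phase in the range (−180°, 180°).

24.9 dB, 29.0°

At ω = 3604 rad/s:
zero (1 + j3604·0.5) = 1 + j1802 → |·| ≈ 1802, ∠ ≈ 89.97°
pole (1 + j3604·0.0005) = 1 + j1.802 → |·| ≈ 2.0609, ∠ ≈ 60.97°
|G| = 0.02 · 1802 / (2.0609) ≈ 17.488
Gain = 20 log₁₀(17.488) ≈ 24.85 dB
∠G = (89.97°) − (60.97°) = 29.00°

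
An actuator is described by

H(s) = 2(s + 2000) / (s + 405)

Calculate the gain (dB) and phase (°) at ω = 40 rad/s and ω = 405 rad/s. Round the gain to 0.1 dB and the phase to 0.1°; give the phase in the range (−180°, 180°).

ω = 40: 19.9 dB, -4.5°; ω = 405: 17.1 dB, -33.6°

At s = jω = j40:
zero (s+2000): 2000 + j40 → |·| = √(2000²+40²) = √4001600 ≈ 2000.4, ∠ = arctan(40/2000) ≈ 1.15°
pole (s+405): 405 + j40 → |·| = √(405²+40²) = √165625 ≈ 406.97, ∠ = arctan(40/405) ≈ 5.64°
|H| = 2 · 2000.4 / 406.97 ≈ 9.8307
Gain = 20 log₁₀(9.8307) ≈ 19.85 dB
∠H = 1.15° − 5.64° = -4.49°

At s = jω = j405:
zero (s+2000): 2000 + j405 → |·| = √(2000²+405²) = √4164025 ≈ 2040.6, ∠ = arctan(405/2000) ≈ 11.45°
pole (s+405): 405 + j405 → |·| = √(405²+405²) = √328050 ≈ 572.76, ∠ = arctan(405/405) ≈ 45.00°
|H| = 2 · 2040.6 / 572.76 ≈ 7.1255
Gain = 20 log₁₀(7.1255) ≈ 17.06 dB
∠H = 11.45° − 45.00° = -33.55°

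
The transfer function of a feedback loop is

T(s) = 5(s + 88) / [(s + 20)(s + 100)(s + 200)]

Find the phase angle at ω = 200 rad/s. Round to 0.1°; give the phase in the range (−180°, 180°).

-126.5°

At s = jω = j200:
zero (s+88): 88 + j200 → |·| = √(88²+200²) = √47744 ≈ 218.5, ∠ = arctan(200/88) ≈ 66.25°
pole (s+20): 20 + j200 → |·| = √(20²+200²) = √40400 ≈ 201, ∠ = arctan(200/20) ≈ 84.29°
pole (s+100): 100 + j200 → |·| = √(100²+200²) = √50000 ≈ 223.61, ∠ = arctan(200/100) ≈ 63.43°
pole (s+200): 200 + j200 → |·| = √(200²+200²) = √80000 ≈ 282.84, ∠ = arctan(200/200) ≈ 45.00°
∠T = 66.25° − 192.72° = -126.47°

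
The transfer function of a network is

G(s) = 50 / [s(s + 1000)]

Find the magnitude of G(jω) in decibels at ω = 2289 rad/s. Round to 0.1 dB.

-101.2 dB

At s = jω = j2289:
pole (s+1000): 1000 + j2289 → |·| = √(1000²+2289²) = √6239521 ≈ 2497.9, ∠ = arctan(2289/1000) ≈ 66.40°
pole at origin: |s| = 2289, ∠ = 90.00° (in denominator)
|G| = 50 / 5.7177e+06 ≈ 8.7448e-06
Gain = 20 log₁₀(8.7448e-06) ≈ -101.17 dB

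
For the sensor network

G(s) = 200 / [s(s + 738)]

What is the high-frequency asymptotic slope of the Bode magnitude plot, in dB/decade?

Each pole contributes −20 dB/decade at high frequency; each zero contributes +20 dB/decade.
Net: 0 zero(s) − 2 pole(s) → -40 dB/decade.

-40 dB/decade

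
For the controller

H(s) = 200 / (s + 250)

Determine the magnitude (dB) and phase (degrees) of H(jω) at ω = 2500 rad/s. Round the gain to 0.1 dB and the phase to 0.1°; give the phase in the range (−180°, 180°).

-22.0 dB, -84.3°

Substitute s = j2500:
Numerator: 200 = 200 + j0
Denominator: (j2500) + 250 = 250 + j2500
|N| = √(200² + 0²) ≈ 200, ∠N ≈ 0.00°
|D| = √(250² + 2500²) ≈ 2512.5, ∠D ≈ 84.29°
|H| = 200 / 2512.5 ≈ 0.079602
Gain = 20 log₁₀(0.079602) ≈ -21.98 dB
∠H = 0.00° − 84.29° = -84.29°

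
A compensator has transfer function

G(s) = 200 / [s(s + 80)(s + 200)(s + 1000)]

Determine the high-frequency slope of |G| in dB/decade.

Each pole contributes −20 dB/decade at high frequency; each zero contributes +20 dB/decade.
Net: 0 zero(s) − 4 pole(s) → -80 dB/decade.

-80 dB/decade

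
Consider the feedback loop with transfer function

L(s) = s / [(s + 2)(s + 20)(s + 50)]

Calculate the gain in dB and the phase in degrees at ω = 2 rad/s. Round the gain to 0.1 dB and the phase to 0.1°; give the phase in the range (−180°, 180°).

At s = jω = j2:
zero at origin: s = j2 → |·| = 2, ∠ = 90.00°
pole (s+2): 2 + j2 → |·| = √(2²+2²) = √8 ≈ 2.8284, ∠ = arctan(2/2) ≈ 45.00°
pole (s+20): 20 + j2 → |·| = √(20²+2²) = √404 ≈ 20.1, ∠ = arctan(2/20) ≈ 5.71°
pole (s+50): 50 + j2 → |·| = √(50²+2²) = √2504 ≈ 50.04, ∠ = arctan(2/50) ≈ 2.29°
|L| = 1 · 2 / 2844.8 ≈ 0.00070304
Gain = 20 log₁₀(0.00070304) ≈ -63.06 dB
∠L = 90.00° − 53.00° = 37.00°

-63.1 dB, 37.0°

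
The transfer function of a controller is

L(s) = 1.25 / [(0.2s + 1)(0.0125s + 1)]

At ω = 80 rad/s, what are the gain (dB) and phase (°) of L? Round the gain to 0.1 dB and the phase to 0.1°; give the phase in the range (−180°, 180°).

At ω = 80 rad/s:
pole (1 + j80·0.2) = 1 + j16 → |·| ≈ 16.031, ∠ ≈ 86.42°
pole (1 + j80·0.0125) = 1 + j1 → |·| ≈ 1.4142, ∠ ≈ 45.00°
|L| = 1.25 · 1 / (16.031 · 1.4142) ≈ 0.055136
Gain = 20 log₁₀(0.055136) ≈ -25.17 dB
∠L = (0°) − (86.42° + 45.00°) = -131.42°

-25.2 dB, -131.4°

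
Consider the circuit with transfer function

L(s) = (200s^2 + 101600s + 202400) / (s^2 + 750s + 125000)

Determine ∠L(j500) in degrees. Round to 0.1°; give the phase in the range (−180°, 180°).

Substitute s = j500:
Numerator: 200(j500)^2 + 101600(j500) + 202400 = -49797600 + j50800000
Denominator: (j500)^2 + 750(j500) + 125000 = -125000 + j375000
|N| = √(49797600² + 50800000²) ≈ 7.1137e+07, ∠N ≈ 134.43°
|D| = √(125000² + 375000²) ≈ 3.9528e+05, ∠D ≈ 108.43°
∠L = 134.43° − 108.43° = 26.00°

26.0°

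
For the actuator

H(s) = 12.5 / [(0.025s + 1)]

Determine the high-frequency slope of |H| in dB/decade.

-20 dB/decade

Each pole contributes −20 dB/decade at high frequency; each zero contributes +20 dB/decade.
Net: 0 zero(s) − 1 pole(s) → -20 dB/decade.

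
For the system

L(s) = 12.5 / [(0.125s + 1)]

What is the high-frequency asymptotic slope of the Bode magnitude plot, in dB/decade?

Each pole contributes −20 dB/decade at high frequency; each zero contributes +20 dB/decade.
Net: 0 zero(s) − 1 pole(s) → -20 dB/decade.

-20 dB/decade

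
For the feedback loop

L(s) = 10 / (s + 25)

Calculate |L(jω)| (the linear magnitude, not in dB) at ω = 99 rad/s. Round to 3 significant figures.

At s = jω = j99:
pole (s+25): 25 + j99 → |·| = √(25²+99²) = √10426 ≈ 102.11, ∠ = arctan(99/25) ≈ 75.83°
|L| = 10 / 102.11 ≈ 0.097934

0.0979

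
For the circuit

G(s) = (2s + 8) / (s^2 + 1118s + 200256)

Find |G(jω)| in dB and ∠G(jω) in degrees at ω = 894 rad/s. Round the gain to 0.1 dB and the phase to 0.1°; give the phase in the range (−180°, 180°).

-56.3 dB, -31.2°

Substitute s = j894:
Numerator: 2(j894) + 8 = 8 + j1788
Denominator: (j894)^2 + 1118(j894) + 200256 = -598980 + j999492
|N| = √(8² + 1788²) ≈ 1788, ∠N ≈ 89.74°
|D| = √(598980² + 999492²) ≈ 1.1652e+06, ∠D ≈ 120.93°
|G| = 1788 / 1.1652e+06 ≈ 0.0015345
Gain = 20 log₁₀(0.0015345) ≈ -56.28 dB
∠G = 89.74° − 120.93° = -31.19°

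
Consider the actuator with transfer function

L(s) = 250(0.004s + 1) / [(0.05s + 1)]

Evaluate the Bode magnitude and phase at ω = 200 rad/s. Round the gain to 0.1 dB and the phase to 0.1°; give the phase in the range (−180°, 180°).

30.1 dB, -45.6°

At ω = 200 rad/s:
zero (1 + j200·0.004) = 1 + j0.8 → |·| ≈ 1.2806, ∠ ≈ 38.66°
pole (1 + j200·0.05) = 1 + j10 → |·| ≈ 10.05, ∠ ≈ 84.29°
|L| = 250 · 1.2806 / (10.05) ≈ 31.856
Gain = 20 log₁₀(31.856) ≈ 30.06 dB
∠L = (38.66°) − (84.29°) = -45.63°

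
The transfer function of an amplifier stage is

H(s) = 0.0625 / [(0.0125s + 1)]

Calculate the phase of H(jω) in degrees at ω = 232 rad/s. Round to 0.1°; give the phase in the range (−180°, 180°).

-71.0°

At ω = 232 rad/s:
pole (1 + j232·0.0125) = 1 + j2.9 → |·| ≈ 3.0676, ∠ ≈ 70.97°
∠H = (0°) − (70.97°) = -70.97°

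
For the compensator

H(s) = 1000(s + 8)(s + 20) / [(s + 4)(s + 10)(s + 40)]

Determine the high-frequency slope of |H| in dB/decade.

-20 dB/decade

Each pole contributes −20 dB/decade at high frequency; each zero contributes +20 dB/decade.
Net: 2 zero(s) − 3 pole(s) → -20 dB/decade.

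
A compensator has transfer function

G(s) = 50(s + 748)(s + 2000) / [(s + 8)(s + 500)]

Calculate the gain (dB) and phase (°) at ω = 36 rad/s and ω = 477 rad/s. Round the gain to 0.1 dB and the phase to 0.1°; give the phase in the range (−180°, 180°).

ω = 36: 72.2 dB, -77.8°; ω = 477: 48.8 dB, -86.8°

At s = jω = j36:
zero (s+748): 748 + j36 → |·| = √(748²+36²) = √560800 ≈ 748.87, ∠ = arctan(36/748) ≈ 2.76°
zero (s+2000): 2000 + j36 → |·| = √(2000²+36²) = √4001296 ≈ 2000.3, ∠ = arctan(36/2000) ≈ 1.03°
pole (s+8): 8 + j36 → |·| = √(8²+36²) = √1360 ≈ 36.878, ∠ = arctan(36/8) ≈ 77.47°
pole (s+500): 500 + j36 → |·| = √(500²+36²) = √251296 ≈ 501.29, ∠ = arctan(36/500) ≈ 4.12°
|G| = 50 · 1.498e+06 / 18487 ≈ 4051.5
Gain = 20 log₁₀(4051.5) ≈ 72.15 dB
∠G = 3.79° − 81.59° = -77.80°

At s = jω = j477:
zero (s+748): 748 + j477 → |·| = √(748²+477²) = √787033 ≈ 887.15, ∠ = arctan(477/748) ≈ 32.53°
zero (s+2000): 2000 + j477 → |·| = √(2000²+477²) = √4227529 ≈ 2056.1, ∠ = arctan(477/2000) ≈ 13.41°
pole (s+8): 8 + j477 → |·| = √(8²+477²) = √227593 ≈ 477.07, ∠ = arctan(477/8) ≈ 89.04°
pole (s+500): 500 + j477 → |·| = √(500²+477²) = √477529 ≈ 691.03, ∠ = arctan(477/500) ≈ 43.65°
|G| = 50 · 1.8241e+06 / 3.2967e+05 ≈ 276.66
Gain = 20 log₁₀(276.66) ≈ 48.84 dB
∠G = 45.94° − 132.69° = -86.75°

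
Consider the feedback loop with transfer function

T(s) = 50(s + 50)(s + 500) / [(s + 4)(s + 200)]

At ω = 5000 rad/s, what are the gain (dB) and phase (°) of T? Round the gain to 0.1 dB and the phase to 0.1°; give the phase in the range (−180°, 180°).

34.0 dB, -3.9°

At s = jω = j5000:
zero (s+50): 50 + j5000 → |·| = √(50²+5000²) = √25002500 ≈ 5000.2, ∠ = arctan(5000/50) ≈ 89.43°
zero (s+500): 500 + j5000 → |·| = √(500²+5000²) = √25250000 ≈ 5024.9, ∠ = arctan(5000/500) ≈ 84.29°
pole (s+4): 4 + j5000 → |·| = √(4²+5000²) = √25000016 ≈ 5000, ∠ = arctan(5000/4) ≈ 89.95°
pole (s+200): 200 + j5000 → |·| = √(200²+5000²) = √25040000 ≈ 5004, ∠ = arctan(5000/200) ≈ 87.71°
|T| = 50 · 2.5126e+07 / 2.502e+07 ≈ 50.212
Gain = 20 log₁₀(50.212) ≈ 34.02 dB
∠T = 173.72° − 177.66° = -3.94°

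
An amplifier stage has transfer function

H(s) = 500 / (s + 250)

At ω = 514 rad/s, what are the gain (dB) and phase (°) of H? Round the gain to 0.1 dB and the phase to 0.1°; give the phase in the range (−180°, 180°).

Substitute s = j514:
Numerator: 500 = 500 + j0
Denominator: (j514) + 250 = 250 + j514
|N| = √(500² + 0²) ≈ 500, ∠N ≈ 0.00°
|D| = √(250² + 514²) ≈ 571.57, ∠D ≈ 64.06°
|H| = 500 / 571.57 ≈ 0.87478
Gain = 20 log₁₀(0.87478) ≈ -1.16 dB
∠H = 0.00° − 64.06° = -64.06°

-1.2 dB, -64.1°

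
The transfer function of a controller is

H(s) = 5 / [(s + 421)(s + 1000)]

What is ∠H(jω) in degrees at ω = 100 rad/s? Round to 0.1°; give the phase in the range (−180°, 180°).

-19.1°

At s = jω = j100:
pole (s+421): 421 + j100 → |·| = √(421²+100²) = √187241 ≈ 432.71, ∠ = arctan(100/421) ≈ 13.36°
pole (s+1000): 1000 + j100 → |·| = √(1000²+100²) = √1010000 ≈ 1005, ∠ = arctan(100/1000) ≈ 5.71°
∠H = 0.00° − 19.07° = -19.07°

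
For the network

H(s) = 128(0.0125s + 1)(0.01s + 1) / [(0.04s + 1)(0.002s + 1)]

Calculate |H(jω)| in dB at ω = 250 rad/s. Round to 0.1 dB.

At ω = 250 rad/s:
zero (1 + j250·0.0125) = 1 + j3.125 → |·| ≈ 3.2811, ∠ ≈ 72.26°
zero (1 + j250·0.01) = 1 + j2.5 → |·| ≈ 2.6926, ∠ ≈ 68.20°
pole (1 + j250·0.04) = 1 + j10 → |·| ≈ 10.05, ∠ ≈ 84.29°
pole (1 + j250·0.002) = 1 + j0.5 → |·| ≈ 1.118, ∠ ≈ 26.57°
|H| = 128 · 3.2811 · 2.6926 / (10.05 · 1.118) ≈ 100.65
Gain = 20 log₁₀(100.65) ≈ 40.06 dB

40.1 dB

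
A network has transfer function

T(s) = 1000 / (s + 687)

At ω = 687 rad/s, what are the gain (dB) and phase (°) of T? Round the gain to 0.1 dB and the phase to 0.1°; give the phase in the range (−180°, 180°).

0.3 dB, -45.0°

At s = jω = j687:
pole (s+687): 687 + j687 → |·| = √(687²+687²) = √943938 ≈ 971.56, ∠ = arctan(687/687) ≈ 45.00°
|T| = 1000 / 971.56 ≈ 1.0293
Gain = 20 log₁₀(1.0293) ≈ 0.25 dB
∠T = 0.00° − 45.00° = -45.00°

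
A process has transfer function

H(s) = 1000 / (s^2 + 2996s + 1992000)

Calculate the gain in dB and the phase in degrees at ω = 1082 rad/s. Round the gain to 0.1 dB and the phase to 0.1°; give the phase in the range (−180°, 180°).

Substitute s = j1082:
Numerator: 1000 = 1000 + j0
Denominator: (j1082)^2 + 2996(j1082) + 1992000 = 821276 + j3241672
|N| = √(1000² + 0²) ≈ 1000, ∠N ≈ 0.00°
|D| = √(821276² + 3241672²) ≈ 3.3441e+06, ∠D ≈ 75.78°
|H| = 1000 / 3.3441e+06 ≈ 0.00029903
Gain = 20 log₁₀(0.00029903) ≈ -70.49 dB
∠H = 0.00° − 75.78° = -75.78°

-70.5 dB, -75.8°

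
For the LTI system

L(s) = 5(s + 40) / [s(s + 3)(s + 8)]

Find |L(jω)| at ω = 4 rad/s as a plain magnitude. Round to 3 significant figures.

1.12

At s = jω = j4:
zero (s+40): 40 + j4 → |·| = √(40²+4²) = √1616 ≈ 40.2, ∠ = arctan(4/40) ≈ 5.71°
pole (s+3): 3 + j4 → |·| = √(3²+4²) = √25 ≈ 5, ∠ = arctan(4/3) ≈ 53.13°
pole (s+8): 8 + j4 → |·| = √(8²+4²) = √80 ≈ 8.9443, ∠ = arctan(4/8) ≈ 26.57°
pole at origin: |s| = 4, ∠ = 90.00° (in denominator)
|L| = 5 · 40.2 / 178.89 ≈ 1.1236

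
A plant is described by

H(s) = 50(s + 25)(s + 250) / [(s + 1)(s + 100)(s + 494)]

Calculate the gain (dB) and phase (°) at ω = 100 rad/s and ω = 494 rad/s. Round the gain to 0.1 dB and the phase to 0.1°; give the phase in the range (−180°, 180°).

At s = jω = j100:
zero (s+25): 25 + j100 → |·| = √(25²+100²) = √10625 ≈ 103.08, ∠ = arctan(100/25) ≈ 75.96°
zero (s+250): 250 + j100 → |·| = √(250²+100²) = √72500 ≈ 269.26, ∠ = arctan(100/250) ≈ 21.80°
pole (s+1): 1 + j100 → |·| = √(1²+100²) = √10001 ≈ 100, ∠ = arctan(100/1) ≈ 89.43°
pole (s+100): 100 + j100 → |·| = √(100²+100²) = √20000 ≈ 141.42, ∠ = arctan(100/100) ≈ 45.00°
pole (s+494): 494 + j100 → |·| = √(494²+100²) = √254036 ≈ 504.02, ∠ = arctan(100/494) ≈ 11.44°
|H| = 50 · 27755 / 7.1279e+06 ≈ 0.19469
Gain = 20 log₁₀(0.19469) ≈ -14.21 dB
∠H = 97.76° − 145.87° = -48.11°

At s = jω = j494:
zero (s+25): 25 + j494 → |·| = √(25²+494²) = √244661 ≈ 494.63, ∠ = arctan(494/25) ≈ 87.10°
zero (s+250): 250 + j494 → |·| = √(250²+494²) = √306536 ≈ 553.66, ∠ = arctan(494/250) ≈ 63.16°
pole (s+1): 1 + j494 → |·| = √(1²+494²) = √244037 ≈ 494, ∠ = arctan(494/1) ≈ 89.88°
pole (s+100): 100 + j494 → |·| = √(100²+494²) = √254036 ≈ 504.02, ∠ = arctan(494/100) ≈ 78.56°
pole (s+494): 494 + j494 → |·| = √(494²+494²) = √488072 ≈ 698.62, ∠ = arctan(494/494) ≈ 45.00°
|H| = 50 · 2.7386e+05 / 1.7395e+08 ≈ 0.078718
Gain = 20 log₁₀(0.078718) ≈ -22.08 dB
∠H = 150.26° − 213.44° = -63.18°

ω = 100: -14.2 dB, -48.1°; ω = 494: -22.1 dB, -63.2°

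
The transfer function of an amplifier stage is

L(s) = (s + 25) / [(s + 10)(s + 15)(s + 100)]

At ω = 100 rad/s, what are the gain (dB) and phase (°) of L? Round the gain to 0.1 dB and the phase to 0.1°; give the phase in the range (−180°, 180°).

-82.9 dB, -134.8°

At s = jω = j100:
zero (s+25): 25 + j100 → |·| = √(25²+100²) = √10625 ≈ 103.08, ∠ = arctan(100/25) ≈ 75.96°
pole (s+10): 10 + j100 → |·| = √(10²+100²) = √10100 ≈ 100.5, ∠ = arctan(100/10) ≈ 84.29°
pole (s+15): 15 + j100 → |·| = √(15²+100²) = √10225 ≈ 101.12, ∠ = arctan(100/15) ≈ 81.47°
pole (s+100): 100 + j100 → |·| = √(100²+100²) = √20000 ≈ 141.42, ∠ = arctan(100/100) ≈ 45.00°
|L| = 1 · 103.08 / 1.4372e+06 ≈ 7.1723e-05
Gain = 20 log₁₀(7.1723e-05) ≈ -82.89 dB
∠L = 75.96° − 210.76° = -134.80°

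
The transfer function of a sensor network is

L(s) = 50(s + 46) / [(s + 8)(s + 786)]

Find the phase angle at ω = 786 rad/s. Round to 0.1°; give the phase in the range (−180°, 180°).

At s = jω = j786:
zero (s+46): 46 + j786 → |·| = √(46²+786²) = √619912 ≈ 787.34, ∠ = arctan(786/46) ≈ 86.65°
pole (s+8): 8 + j786 → |·| = √(8²+786²) = √617860 ≈ 786.04, ∠ = arctan(786/8) ≈ 89.42°
pole (s+786): 786 + j786 → |·| = √(786²+786²) = √1235592 ≈ 1111.6, ∠ = arctan(786/786) ≈ 45.00°
∠L = 86.65° − 134.42° = -47.77°

-47.8°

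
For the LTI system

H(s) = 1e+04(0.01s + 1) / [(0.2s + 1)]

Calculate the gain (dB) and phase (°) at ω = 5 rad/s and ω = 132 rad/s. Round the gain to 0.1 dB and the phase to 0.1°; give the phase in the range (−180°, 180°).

At ω = 5 rad/s:
zero (1 + j5·0.01) = 1 + j0.05 → |·| ≈ 1.0012, ∠ ≈ 2.86°
pole (1 + j5·0.2) = 1 + j1 → |·| ≈ 1.4142, ∠ ≈ 45.00°
|H| = 1e+04 · 1.0012 / (1.4142) ≈ 7079.6
Gain = 20 log₁₀(7079.6) ≈ 77.00 dB
∠H = (2.86°) − (45.00°) = -42.14°

At ω = 132 rad/s:
zero (1 + j132·0.01) = 1 + j1.32 → |·| ≈ 1.656, ∠ ≈ 52.85°
pole (1 + j132·0.2) = 1 + j26.4 → |·| ≈ 26.419, ∠ ≈ 87.83°
|H| = 1e+04 · 1.656 / (26.419) ≈ 626.82
Gain = 20 log₁₀(626.82) ≈ 55.94 dB
∠H = (52.85°) − (87.83°) = -34.98°

ω = 5: 77.0 dB, -42.1°; ω = 132: 55.9 dB, -35.0°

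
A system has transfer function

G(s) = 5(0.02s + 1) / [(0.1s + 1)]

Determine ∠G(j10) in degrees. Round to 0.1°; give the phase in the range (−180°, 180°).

At ω = 10 rad/s:
zero (1 + j10·0.02) = 1 + j0.2 → |·| ≈ 1.0198, ∠ ≈ 11.31°
pole (1 + j10·0.1) = 1 + j1 → |·| ≈ 1.4142, ∠ ≈ 45.00°
∠G = (11.31°) − (45.00°) = -33.69°

-33.7°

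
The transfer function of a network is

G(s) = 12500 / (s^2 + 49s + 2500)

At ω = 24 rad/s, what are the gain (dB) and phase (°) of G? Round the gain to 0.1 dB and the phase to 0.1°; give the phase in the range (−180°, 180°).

At s = jω = j24:
quadratic: (j24)² + 49·j24 + 2500 = 1924 + j1176 → |·| ≈ 2254.9, ∠ ≈ 31.43°
|G| = 12500 / 2254.9 ≈ 5.5435
Gain = 20 log₁₀(5.5435) ≈ 14.88 dB
∠G = 0.00° − 31.43° = -31.43°

14.9 dB, -31.4°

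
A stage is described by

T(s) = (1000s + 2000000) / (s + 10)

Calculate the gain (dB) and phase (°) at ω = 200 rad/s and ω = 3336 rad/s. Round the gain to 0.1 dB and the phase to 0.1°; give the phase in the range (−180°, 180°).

Substitute s = j200:
Numerator: 1000(j200) + 2000000 = 2000000 + j200000
Denominator: (j200) + 10 = 10 + j200
|N| = √(2000000² + 200000²) ≈ 2.01e+06, ∠N ≈ 5.71°
|D| = √(10² + 200²) ≈ 200.25, ∠D ≈ 87.14°
|T| = 2.01e+06 / 200.25 ≈ 10037
Gain = 20 log₁₀(10037) ≈ 80.03 dB
∠T = 5.71° − 87.14° = -81.43°

Substitute s = j3336:
Numerator: 1000(j3336) + 2000000 = 2000000 + j3336000
Denominator: (j3336) + 10 = 10 + j3336
|N| = √(2000000² + 3336000²) ≈ 3.8896e+06, ∠N ≈ 59.06°
|D| = √(10² + 3336²) ≈ 3336, ∠D ≈ 89.83°
|T| = 3.8896e+06 / 3336 ≈ 1165.9
Gain = 20 log₁₀(1165.9) ≈ 61.33 dB
∠T = 59.06° − 89.83° = -30.77°

ω = 200: 80.0 dB, -81.4°; ω = 3336: 61.3 dB, -30.8°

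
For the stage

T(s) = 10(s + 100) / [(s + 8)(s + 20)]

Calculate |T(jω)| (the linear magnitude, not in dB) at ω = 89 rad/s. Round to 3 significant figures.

At s = jω = j89:
zero (s+100): 100 + j89 → |·| = √(100²+89²) = √17921 ≈ 133.87, ∠ = arctan(89/100) ≈ 41.67°
pole (s+8): 8 + j89 → |·| = √(8²+89²) = √7985 ≈ 89.359, ∠ = arctan(89/8) ≈ 84.86°
pole (s+20): 20 + j89 → |·| = √(20²+89²) = √8321 ≈ 91.22, ∠ = arctan(89/20) ≈ 77.33°
|T| = 10 · 133.87 / 8151.3 ≈ 0.16423

0.164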